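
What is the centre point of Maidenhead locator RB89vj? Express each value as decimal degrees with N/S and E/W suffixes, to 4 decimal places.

Field R=17, B=1: +17·20° lon, +1·10° lat → SW at lon 160°, lat -80°.
Square 8, 9: +8·2° lon, +9·1° lat → SW at lon 176°, lat -71°.
Subsquare v=21, j=9: +21·0.0833333° lon, +9·0.0416667° lat → SW at lon 177.75°, lat -70.625°.
Cell spans 0.0833333° lon × 0.0416667° lat. Centre is SW corner plus half of each.
latitude 70.6042° S, longitude 177.7917° E.

70.6042° S, 177.7917° E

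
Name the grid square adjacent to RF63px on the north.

RF64pa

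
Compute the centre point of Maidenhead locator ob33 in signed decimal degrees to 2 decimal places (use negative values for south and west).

-76.50, 107.00

Field O=14, B=1: +14·20° lon, +1·10° lat → SW at lon 100°, lat -80°.
Square 3, 3: +3·2° lon, +3·1° lat → SW at lon 106°, lat -77°.
Cell spans 2° lon × 1° lat. Centre is SW corner plus half of each.
latitude -76.50, longitude 107.00.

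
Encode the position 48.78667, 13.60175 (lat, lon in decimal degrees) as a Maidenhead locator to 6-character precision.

JN68ts

Shift to the Maidenhead origin (180°W, 90°S): lon 193.6018, lat 138.7867.
Field: lon ⌊193.6018/20⌋ = 9 → J; lat ⌊138.7867/10⌋ = 13 → N.
Square: lon ⌊13.6018/2⌋ = 6; lat ⌊8.7867/1⌋ = 8.
Subsquare: lon ⌊1.6018/0.0833333⌋ = 19 → t; lat ⌊0.7867/0.0416667⌋ = 18 → s.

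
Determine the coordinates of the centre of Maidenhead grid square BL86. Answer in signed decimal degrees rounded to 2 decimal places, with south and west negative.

26.50, -143.00

Field B=1, L=11: +1·20° lon, +11·10° lat → SW at lon -160°, lat 20°.
Square 8, 6: +8·2° lon, +6·1° lat → SW at lon -144°, lat 26°.
Cell spans 2° lon × 1° lat. Centre is SW corner plus half of each.
latitude 26.50, longitude -143.00.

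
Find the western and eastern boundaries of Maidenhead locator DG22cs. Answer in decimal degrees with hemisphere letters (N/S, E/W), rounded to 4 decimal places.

115.8333° W, 115.7500° W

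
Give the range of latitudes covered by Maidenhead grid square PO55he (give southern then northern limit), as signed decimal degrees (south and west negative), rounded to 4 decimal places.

55.1667, 55.2083

Field P=15, O=14: +15·20° lon, +14·10° lat → SW at lon 120°, lat 50°.
Square 5, 5: +5·2° lon, +5·1° lat → SW at lon 130°, lat 55°.
Subsquare h=7, e=4: +7·0.0833333° lon, +4·0.0416667° lat → SW at lon 130.583°, lat 55.1667°.
Cell spans 0.0833333° lon × 0.0416667° lat.
south 55.1667, north 55.2083.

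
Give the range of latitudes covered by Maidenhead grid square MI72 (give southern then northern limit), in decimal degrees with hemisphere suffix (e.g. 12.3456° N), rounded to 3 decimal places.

Field M=12, I=8: +12·20° lon, +8·10° lat → SW at lon 60°, lat -10°.
Square 7, 2: +7·2° lon, +2·1° lat → SW at lon 74°, lat -8°.
Cell spans 2° lon × 1° lat.
south 8.000° S, north 7.000° S.

8.000° S, 7.000° S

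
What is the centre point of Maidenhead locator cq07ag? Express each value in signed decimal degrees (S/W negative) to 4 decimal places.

77.2708, -139.9583

Field C=2, Q=16: +2·20° lon, +16·10° lat → SW at lon -140°, lat 70°.
Square 0, 7: +0·2° lon, +7·1° lat → SW at lon -140°, lat 77°.
Subsquare a=0, g=6: +0·0.0833333° lon, +6·0.0416667° lat → SW at lon -140°, lat 77.25°.
Cell spans 0.0833333° lon × 0.0416667° lat. Centre is SW corner plus half of each.
latitude 77.2708, longitude -139.9583.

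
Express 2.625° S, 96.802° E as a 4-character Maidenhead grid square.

NI87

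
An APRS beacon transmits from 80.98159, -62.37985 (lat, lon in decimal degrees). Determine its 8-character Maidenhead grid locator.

Offset from 180°W / 90°S: lon 117.62015°, lat 170.98159°.
Field: 117.62015/20 → 5 → F, 170.98159/10 → 17 → R; chars FR.
Square: 17.62015/2 → 8, 0.98159/1 → 0; chars 80.
Subsquare: 1.62015/0.0833333 → 19 → t, 0.98159/0.0416667 → 23 → x; chars tx.
Extended square: 0.03682/0.00833333 → 4, 0.02326/0.00416667 → 5; chars 45.

FR80tx45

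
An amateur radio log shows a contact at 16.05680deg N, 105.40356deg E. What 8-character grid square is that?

OK26qb83

Shift to the Maidenhead origin (180°W, 90°S): lon 285.40356, lat 106.05680.
Field: lon ⌊285.40356/20⌋ = 14 → O; lat ⌊106.05680/10⌋ = 10 → K.
Square: lon ⌊5.40356/2⌋ = 2; lat ⌊6.05680/1⌋ = 6.
Subsquare: lon ⌊1.40356/0.0833333⌋ = 16 → q; lat ⌊0.05680/0.0416667⌋ = 1 → b.
Extended square: lon ⌊0.07023/0.00833333⌋ = 8; lat ⌊0.01513/0.00416667⌋ = 3.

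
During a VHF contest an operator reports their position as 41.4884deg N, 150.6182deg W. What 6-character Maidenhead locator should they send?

BN41ql

Add 180° to longitude and 90° to latitude: 29.3818, 131.4884.
Field (20°×10°, letters A–R): 29.3818/20 → 1 → B, 131.4884/10 → 13 → N; chars BN.
Square (2°×1°, digits 0–9): 9.3818/2 → 4, 1.4884/1 → 1; chars 41.
Subsquare (5′×2.5′, letters a–x): 1.3818/0.0833333 → 16 → q, 0.4884/0.0416667 → 11 → l; chars ql.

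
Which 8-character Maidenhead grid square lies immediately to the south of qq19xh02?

Latitude extended square 2; −1 → 1.
The longitude characters are unchanged.

QQ19xh01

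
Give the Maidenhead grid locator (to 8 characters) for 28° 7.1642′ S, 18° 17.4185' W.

Offset from 180°W / 90°S: lon 161.70969°, lat 61.88060°.
Field: 161.70969/20 → 8 → I, 61.88060/10 → 6 → G; chars IG.
Square: 1.70969/2 → 0, 1.88060/1 → 1; chars 01.
Subsquare: 1.70969/0.0833333 → 20 → u, 0.88060/0.0416667 → 21 → v; chars uv.
Extended square: 0.04302/0.00833333 → 5, 0.00560/0.00416667 → 1; chars 51.

IG01uv51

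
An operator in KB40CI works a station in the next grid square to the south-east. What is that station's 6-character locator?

KB40dh

Longitude subsquare c = 2; +1 → 3 = d.
Latitude subsquare i = 8; −1 → 7 = h.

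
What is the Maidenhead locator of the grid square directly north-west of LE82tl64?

LE82tl55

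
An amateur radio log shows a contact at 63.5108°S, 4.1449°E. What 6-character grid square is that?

JC26bl

Add 180° to longitude and 90° to latitude: 184.1449, 26.4892.
Field: 184.1449/20 → 9 → J, 26.4892/10 → 2 → C; chars JC.
Square: 4.1449/2 → 2, 6.4892/1 → 6; chars 26.
Subsquare: 0.1449/0.0833333 → 1 → b, 0.4892/0.0416667 → 11 → l; chars bl.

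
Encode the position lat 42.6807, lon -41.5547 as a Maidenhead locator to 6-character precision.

GN92fq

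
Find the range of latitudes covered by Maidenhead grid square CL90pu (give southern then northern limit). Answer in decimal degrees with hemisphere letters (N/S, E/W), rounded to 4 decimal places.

Field C=2, L=11: +2·20° lon, +11·10° lat → SW at lon -140°, lat 20°.
Square 9, 0: +9·2° lon, +0·1° lat → SW at lon -122°, lat 20°.
Subsquare p=15, u=20: +15·0.0833333° lon, +20·0.0416667° lat → SW at lon -120.75°, lat 20.8333°.
Cell spans 0.0833333° lon × 0.0416667° lat.
south 20.8333° N, north 20.8750° N.

20.8333° N, 20.8750° N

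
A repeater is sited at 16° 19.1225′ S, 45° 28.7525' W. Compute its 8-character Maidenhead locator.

Offset from 180°W / 90°S: lon 134.52079°, lat 73.68129°.
Field: 134.52079/20 → 6 → G, 73.68129/10 → 7 → H; chars GH.
Square: 14.52079/2 → 7, 3.68129/1 → 3; chars 73.
Subsquare: 0.52079/0.0833333 → 6 → g, 0.68129/0.0416667 → 16 → q; chars gq.
Extended square: 0.02079/0.00833333 → 2, 0.01462/0.00416667 → 3; chars 23.

GH73gq23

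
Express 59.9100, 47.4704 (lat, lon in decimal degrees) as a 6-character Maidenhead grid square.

Shift to the Maidenhead origin (180°W, 90°S): lon 227.4704, lat 149.9100.
Field: 227.4704/20 → 11 → L, 149.9100/10 → 14 → O; chars LO.
Square: 7.4704/2 → 3, 9.9100/1 → 9; chars 39.
Subsquare: 1.4704/0.0833333 → 17 → r, 0.9100/0.0416667 → 21 → v; chars rv.

LO39rv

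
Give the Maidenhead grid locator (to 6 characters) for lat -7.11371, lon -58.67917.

GI02pv

Add 180° to longitude and 90° to latitude: 121.3208, 82.8863.
Field (20°×10°, letters A–R): lon ⌊121.3208/20⌋ = 6 → G; lat ⌊82.8863/10⌋ = 8 → I.
Square (2°×1°, digits 0–9): lon ⌊1.3208/2⌋ = 0; lat ⌊2.8863/1⌋ = 2.
Subsquare (5′×2.5′, letters a–x): lon ⌊1.3208/0.0833333⌋ = 15 → p; lat ⌊0.8863/0.0416667⌋ = 21 → v.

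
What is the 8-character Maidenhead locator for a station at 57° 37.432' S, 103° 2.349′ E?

OD12mj40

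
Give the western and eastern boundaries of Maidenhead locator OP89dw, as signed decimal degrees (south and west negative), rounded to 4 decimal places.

116.2500, 116.3333

Field O=14, P=15: +14·20° lon, +15·10° lat → SW at lon 100°, lat 60°.
Square 8, 9: +8·2° lon, +9·1° lat → SW at lon 116°, lat 69°.
Subsquare d=3, w=22: +3·0.0833333° lon, +22·0.0416667° lat → SW at lon 116.25°, lat 69.9167°.
Cell spans 0.0833333° lon × 0.0416667° lat.
west 116.2500, east 116.3333.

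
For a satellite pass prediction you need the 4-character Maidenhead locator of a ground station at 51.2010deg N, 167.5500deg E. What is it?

Add 180° to longitude and 90° to latitude: 347.55, 141.20.
Field (20°×10°, letters A–R): lon ⌊347.55/20⌋ = 17 → R; lat ⌊141.20/10⌋ = 14 → O.
Square (2°×1°, digits 0–9): lon ⌊7.55/2⌋ = 3; lat ⌊1.20/1⌋ = 1.

RO31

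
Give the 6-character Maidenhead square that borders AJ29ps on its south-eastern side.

Longitude subsquare p = 15; +1 → 16 = q.
Latitude subsquare s = 18; −1 → 17 = r.

AJ29qr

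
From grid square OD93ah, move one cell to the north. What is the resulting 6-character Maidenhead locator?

OD93ai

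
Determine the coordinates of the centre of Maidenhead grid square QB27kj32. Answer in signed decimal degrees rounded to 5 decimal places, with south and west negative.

-72.61458, 144.86250

Field Q=16, B=1: +16·20° lon, +1·10° lat → SW at lon 140°, lat -80°.
Square 2, 7: +2·2° lon, +7·1° lat → SW at lon 144°, lat -73°.
Subsquare k=10, j=9: +10·0.0833333° lon, +9·0.0416667° lat → SW at lon 144.833°, lat -72.625°.
Extended square 3, 2: +3·0.00833333° lon, +2·0.00416667° lat → SW at lon 144.858°, lat -72.6167°.
Cell spans 0.00833333° lon × 0.00416667° lat. Centre is SW corner plus half of each.
latitude -72.61458, longitude 144.86250.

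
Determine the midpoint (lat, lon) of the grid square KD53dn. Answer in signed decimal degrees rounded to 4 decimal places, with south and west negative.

-56.4375, 30.2917

Field K=10, D=3: +10·20° lon, +3·10° lat → SW at lon 20°, lat -60°.
Square 5, 3: +5·2° lon, +3·1° lat → SW at lon 30°, lat -57°.
Subsquare d=3, n=13: +3·0.0833333° lon, +13·0.0416667° lat → SW at lon 30.25°, lat -56.4583°.
Cell spans 0.0833333° lon × 0.0416667° lat. Centre is SW corner plus half of each.
latitude -56.4375, longitude 30.2917.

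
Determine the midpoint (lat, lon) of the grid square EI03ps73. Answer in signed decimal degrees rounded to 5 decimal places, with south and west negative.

-6.23542, -98.68750

Field E=4, I=8: +4·20° lon, +8·10° lat → SW at lon -100°, lat -10°.
Square 0, 3: +0·2° lon, +3·1° lat → SW at lon -100°, lat -7°.
Subsquare p=15, s=18: +15·0.0833333° lon, +18·0.0416667° lat → SW at lon -98.75°, lat -6.25°.
Extended square 7, 3: +7·0.00833333° lon, +3·0.00416667° lat → SW at lon -98.6917°, lat -6.2375°.
Cell spans 0.00833333° lon × 0.00416667° lat. Centre is SW corner plus half of each.
latitude -6.23542, longitude -98.68750.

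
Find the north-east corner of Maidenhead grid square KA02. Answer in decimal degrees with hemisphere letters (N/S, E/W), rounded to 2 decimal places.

87.00° S, 22.00° E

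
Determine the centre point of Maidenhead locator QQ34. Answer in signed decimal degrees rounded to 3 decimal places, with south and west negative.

Field Q=16, Q=16: +16·20° lon, +16·10° lat → SW at lon 140°, lat 70°.
Square 3, 4: +3·2° lon, +4·1° lat → SW at lon 146°, lat 74°.
Cell spans 2° lon × 1° lat. Centre is SW corner plus half of each.
latitude 74.500, longitude 147.000.

74.500, 147.000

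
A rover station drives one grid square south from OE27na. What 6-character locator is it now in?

OE26nx

Latitude subsquare a = 0; −1 → -1, wraps to 23 = x, carry into square.
Latitude square 7; −1 → 6.
The longitude characters are unchanged.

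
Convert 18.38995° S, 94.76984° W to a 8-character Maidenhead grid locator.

EH21oo76

Offset from 180°W / 90°S: lon 85.23016°, lat 71.61005°.
Field: lon ⌊85.23016/20⌋ = 4 → E; lat ⌊71.61005/10⌋ = 7 → H.
Square: lon ⌊5.23016/2⌋ = 2; lat ⌊1.61005/1⌋ = 1.
Subsquare: lon ⌊1.23016/0.0833333⌋ = 14 → o; lat ⌊0.61005/0.0416667⌋ = 14 → o.
Extended square: lon ⌊0.06349/0.00833333⌋ = 7; lat ⌊0.02672/0.00416667⌋ = 6.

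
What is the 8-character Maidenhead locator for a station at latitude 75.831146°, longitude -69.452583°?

Offset from 180°W / 90°S: lon 110.54742°, lat 165.83115°.
Field: lon ⌊110.54742/20⌋ = 5 → F; lat ⌊165.83115/10⌋ = 16 → Q.
Square: lon ⌊10.54742/2⌋ = 5; lat ⌊5.83115/1⌋ = 5.
Subsquare: lon ⌊0.54742/0.0833333⌋ = 6 → g; lat ⌊0.83115/0.0416667⌋ = 19 → t.
Extended square: lon ⌊0.04742/0.00833333⌋ = 5; lat ⌊0.03948/0.00416667⌋ = 9.

FQ55gt59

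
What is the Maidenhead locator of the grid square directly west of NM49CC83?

Longitude extended square 8; −1 → 7.
The latitude characters are unchanged.

NM49cc73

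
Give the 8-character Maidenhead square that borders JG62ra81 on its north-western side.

JG62ra72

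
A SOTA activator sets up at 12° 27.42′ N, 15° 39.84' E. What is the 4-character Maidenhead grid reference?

JK72

Offset from 180°W / 90°S: lon 195.66°, lat 102.46°.
Field: 195.66/20 → 9 → J, 102.46/10 → 10 → K; chars JK.
Square: 15.66/2 → 7, 2.46/1 → 2; chars 72.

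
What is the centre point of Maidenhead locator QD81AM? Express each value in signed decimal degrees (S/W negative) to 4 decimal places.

Field Q=16, D=3: +16·20° lon, +3·10° lat → SW at lon 140°, lat -60°.
Square 8, 1: +8·2° lon, +1·1° lat → SW at lon 156°, lat -59°.
Subsquare a=0, m=12: +0·0.0833333° lon, +12·0.0416667° lat → SW at lon 156°, lat -58.5°.
Cell spans 0.0833333° lon × 0.0416667° lat. Centre is SW corner plus half of each.
latitude -58.4792, longitude 156.0417.

-58.4792, 156.0417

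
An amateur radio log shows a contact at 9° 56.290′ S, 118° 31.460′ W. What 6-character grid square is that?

DI00rb

Offset from 180°W / 90°S: lon 61.4757°, lat 80.0618°.
Field: 61.4757/20 → 3 → D, 80.0618/10 → 8 → I; chars DI.
Square: 1.4757/2 → 0, 0.0618/1 → 0; chars 00.
Subsquare: 1.4757/0.0833333 → 17 → r, 0.0618/0.0416667 → 1 → b; chars rb.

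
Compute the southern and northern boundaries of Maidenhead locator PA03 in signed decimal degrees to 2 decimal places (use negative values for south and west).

-87.00, -86.00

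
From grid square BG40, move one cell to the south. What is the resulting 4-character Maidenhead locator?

Latitude square 0; −1 → -1, wraps to 9, carry into field.
Latitude field G = 6; −1 → 5 = F.
The longitude characters are unchanged.

BF49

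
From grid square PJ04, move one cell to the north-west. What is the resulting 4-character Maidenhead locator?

OJ95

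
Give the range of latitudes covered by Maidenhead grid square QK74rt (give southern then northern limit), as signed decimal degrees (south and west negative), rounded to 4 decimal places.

14.7917, 14.8333

Field Q=16, K=10: +16·20° lon, +10·10° lat → SW at lon 140°, lat 10°.
Square 7, 4: +7·2° lon, +4·1° lat → SW at lon 154°, lat 14°.
Subsquare r=17, t=19: +17·0.0833333° lon, +19·0.0416667° lat → SW at lon 155.417°, lat 14.7917°.
Cell spans 0.0833333° lon × 0.0416667° lat.
south 14.7917, north 14.8333.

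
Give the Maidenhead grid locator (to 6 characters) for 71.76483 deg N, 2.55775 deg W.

IQ81rs

Offset from 180°W / 90°S: lon 177.4423°, lat 161.7648°.
Field: 177.4423/20 → 8 → I, 161.7648/10 → 16 → Q; chars IQ.
Square: 17.4423/2 → 8, 1.7648/1 → 1; chars 81.
Subsquare: 1.4423/0.0833333 → 17 → r, 0.7648/0.0416667 → 18 → s; chars rs.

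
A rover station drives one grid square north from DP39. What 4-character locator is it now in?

Latitude square 9; +1 → 10, wraps to 0, carry into field.
Latitude field P = 15; +1 → 16 = Q.
The longitude characters are unchanged.

DQ30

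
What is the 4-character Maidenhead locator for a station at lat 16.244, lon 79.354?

MK96

Offset from 180°W / 90°S: lon 259.35°, lat 106.24°.
Field (20°×10°, letters A–R): 259.35/20 → 12 → M, 106.24/10 → 10 → K; chars MK.
Square (2°×1°, digits 0–9): 19.35/2 → 9, 6.24/1 → 6; chars 96.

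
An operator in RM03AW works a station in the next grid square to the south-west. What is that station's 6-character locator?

QM93xv

Longitude subsquare a = 0; −1 → -1, wraps to 23 = x, carry into square.
Longitude square 0; −1 → -1, wraps to 9, carry into field.
Longitude field R = 17; −1 → 16 = Q.
Latitude subsquare w = 22; −1 → 21 = v.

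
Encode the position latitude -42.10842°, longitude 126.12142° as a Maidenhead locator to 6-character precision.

Add 180° to longitude and 90° to latitude: 306.1214, 47.8916.
Field: lon ⌊306.1214/20⌋ = 15 → P; lat ⌊47.8916/10⌋ = 4 → E.
Square: lon ⌊6.1214/2⌋ = 3; lat ⌊7.8916/1⌋ = 7.
Subsquare: lon ⌊0.1214/0.0833333⌋ = 1 → b; lat ⌊0.8916/0.0416667⌋ = 21 → v.

PE37bv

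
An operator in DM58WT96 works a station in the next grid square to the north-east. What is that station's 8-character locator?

DM58xt07

Longitude extended square 9; +1 → 10, wraps to 0, carry into subsquare.
Longitude subsquare w = 22; +1 → 23 = x.
Latitude extended square 6; +1 → 7.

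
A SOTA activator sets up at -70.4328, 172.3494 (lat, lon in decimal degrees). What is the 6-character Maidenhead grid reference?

RB69en

Offset from 180°W / 90°S: lon 352.3494°, lat 19.5672°.
Field: lon ⌊352.3494/20⌋ = 17 → R; lat ⌊19.5672/10⌋ = 1 → B.
Square: lon ⌊12.3494/2⌋ = 6; lat ⌊9.5672/1⌋ = 9.
Subsquare: lon ⌊0.3494/0.0833333⌋ = 4 → e; lat ⌊0.5672/0.0416667⌋ = 13 → n.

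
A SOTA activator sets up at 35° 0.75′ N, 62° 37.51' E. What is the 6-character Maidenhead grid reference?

MM15ha

Add 180° to longitude and 90° to latitude: 242.6252, 125.0125.
Field: 242.6252/20 → 12 → M, 125.0125/10 → 12 → M; chars MM.
Square: 2.6252/2 → 1, 5.0125/1 → 5; chars 15.
Subsquare: 0.6252/0.0833333 → 7 → h, 0.0125/0.0416667 → 0 → a; chars ha.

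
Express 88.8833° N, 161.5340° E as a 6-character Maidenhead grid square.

RR08sv

Add 180° to longitude and 90° to latitude: 341.5340, 178.8833.
Field: lon ⌊341.5340/20⌋ = 17 → R; lat ⌊178.8833/10⌋ = 17 → R.
Square: lon ⌊1.5340/2⌋ = 0; lat ⌊8.8833/1⌋ = 8.
Subsquare: lon ⌊1.5340/0.0833333⌋ = 18 → s; lat ⌊0.8833/0.0416667⌋ = 21 → v.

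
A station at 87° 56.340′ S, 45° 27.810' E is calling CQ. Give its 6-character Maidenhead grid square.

LA22rb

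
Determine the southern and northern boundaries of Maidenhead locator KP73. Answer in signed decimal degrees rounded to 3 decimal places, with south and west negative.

63.000, 64.000

Field K=10, P=15: +10·20° lon, +15·10° lat → SW at lon 20°, lat 60°.
Square 7, 3: +7·2° lon, +3·1° lat → SW at lon 34°, lat 63°.
Cell spans 2° lon × 1° lat.
south 63.000, north 64.000.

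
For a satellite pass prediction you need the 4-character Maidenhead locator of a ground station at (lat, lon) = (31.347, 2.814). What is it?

JM11

Add 180° to longitude and 90° to latitude: 182.81, 121.35.
Field: 182.81/20 → 9 → J, 121.35/10 → 12 → M; chars JM.
Square: 2.81/2 → 1, 1.35/1 → 1; chars 11.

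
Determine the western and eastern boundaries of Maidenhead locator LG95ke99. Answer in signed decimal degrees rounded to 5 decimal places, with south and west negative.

58.90833, 58.91667

Field L=11, G=6: +11·20° lon, +6·10° lat → SW at lon 40°, lat -30°.
Square 9, 5: +9·2° lon, +5·1° lat → SW at lon 58°, lat -25°.
Subsquare k=10, e=4: +10·0.0833333° lon, +4·0.0416667° lat → SW at lon 58.8333°, lat -24.8333°.
Extended square 9, 9: +9·0.00833333° lon, +9·0.00416667° lat → SW at lon 58.9083°, lat -24.7958°.
Cell spans 0.00833333° lon × 0.00416667° lat.
west 58.90833, east 58.91667.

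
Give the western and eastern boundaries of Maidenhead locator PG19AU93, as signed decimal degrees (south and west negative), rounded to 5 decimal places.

122.07500, 122.08333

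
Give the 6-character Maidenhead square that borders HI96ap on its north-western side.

HI86xq

Longitude subsquare a = 0; −1 → -1, wraps to 23 = x, carry into square.
Longitude square 9; −1 → 8.
Latitude subsquare p = 15; +1 → 16 = q.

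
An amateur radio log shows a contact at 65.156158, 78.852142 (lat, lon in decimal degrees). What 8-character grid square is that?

MP95kd27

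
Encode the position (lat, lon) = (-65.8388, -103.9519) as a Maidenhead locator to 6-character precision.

DC84ad

Add 180° to longitude and 90° to latitude: 76.0481, 24.1612.
Field: lon ⌊76.0481/20⌋ = 3 → D; lat ⌊24.1612/10⌋ = 2 → C.
Square: lon ⌊16.0481/2⌋ = 8; lat ⌊4.1612/1⌋ = 4.
Subsquare: lon ⌊0.0481/0.0833333⌋ = 0 → a; lat ⌊0.1612/0.0416667⌋ = 3 → d.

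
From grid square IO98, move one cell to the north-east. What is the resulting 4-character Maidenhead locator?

Longitude square 9; +1 → 10, wraps to 0, carry into field.
Longitude field I = 8; +1 → 9 = J.
Latitude square 8; +1 → 9.

JO09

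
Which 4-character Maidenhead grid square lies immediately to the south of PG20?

Latitude square 0; −1 → -1, wraps to 9, carry into field.
Latitude field G = 6; −1 → 5 = F.
The longitude characters are unchanged.

PF29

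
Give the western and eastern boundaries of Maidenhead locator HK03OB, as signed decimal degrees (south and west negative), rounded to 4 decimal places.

Field H=7, K=10: +7·20° lon, +10·10° lat → SW at lon -40°, lat 10°.
Square 0, 3: +0·2° lon, +3·1° lat → SW at lon -40°, lat 13°.
Subsquare o=14, b=1: +14·0.0833333° lon, +1·0.0416667° lat → SW at lon -38.8333°, lat 13.0417°.
Cell spans 0.0833333° lon × 0.0416667° lat.
west -38.8333, east -38.7500.

-38.8333, -38.7500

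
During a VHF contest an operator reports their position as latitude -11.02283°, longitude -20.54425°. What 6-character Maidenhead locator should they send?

HH98rx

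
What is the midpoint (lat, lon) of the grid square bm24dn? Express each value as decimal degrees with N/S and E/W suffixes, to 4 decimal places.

34.5625° N, 155.7083° W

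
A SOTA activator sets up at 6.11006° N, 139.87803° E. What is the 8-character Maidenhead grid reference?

PJ96wc56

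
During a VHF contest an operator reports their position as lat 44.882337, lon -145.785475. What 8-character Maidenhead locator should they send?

BN74cv51

Offset from 180°W / 90°S: lon 34.21453°, lat 134.88234°.
Field: lon ⌊34.21453/20⌋ = 1 → B; lat ⌊134.88234/10⌋ = 13 → N.
Square: lon ⌊14.21453/2⌋ = 7; lat ⌊4.88234/1⌋ = 4.
Subsquare: lon ⌊0.21453/0.0833333⌋ = 2 → c; lat ⌊0.88234/0.0416667⌋ = 21 → v.
Extended square: lon ⌊0.04786/0.00833333⌋ = 5; lat ⌊0.00734/0.00416667⌋ = 1.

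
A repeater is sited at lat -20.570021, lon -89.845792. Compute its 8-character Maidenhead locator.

EG59bk83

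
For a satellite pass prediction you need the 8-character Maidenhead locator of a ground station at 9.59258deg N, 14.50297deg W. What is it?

Add 180° to longitude and 90° to latitude: 165.49703, 99.59258.
Field (20°×10°, letters A–R): 165.49703/20 → 8 → I, 99.59258/10 → 9 → J; chars IJ.
Square (2°×1°, digits 0–9): 5.49703/2 → 2, 9.59258/1 → 9; chars 29.
Subsquare (5′×2.5′, letters a–x): 1.49703/0.0833333 → 17 → r, 0.59258/0.0416667 → 14 → o; chars ro.
Extended square (30″×15″, digits 0–9): 0.08036/0.00833333 → 9, 0.00925/0.00416667 → 2; chars 92.

IJ29ro92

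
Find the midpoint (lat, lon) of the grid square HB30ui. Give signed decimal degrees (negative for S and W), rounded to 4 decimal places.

Field H=7, B=1: +7·20° lon, +1·10° lat → SW at lon -40°, lat -80°.
Square 3, 0: +3·2° lon, +0·1° lat → SW at lon -34°, lat -80°.
Subsquare u=20, i=8: +20·0.0833333° lon, +8·0.0416667° lat → SW at lon -32.3333°, lat -79.6667°.
Cell spans 0.0833333° lon × 0.0416667° lat. Centre is SW corner plus half of each.
latitude -79.6458, longitude -32.2917.

-79.6458, -32.2917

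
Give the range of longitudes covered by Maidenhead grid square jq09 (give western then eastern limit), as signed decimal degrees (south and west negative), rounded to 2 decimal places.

0.00, 2.00

Field J=9, Q=16: +9·20° lon, +16·10° lat → SW at lon 0°, lat 70°.
Square 0, 9: +0·2° lon, +9·1° lat → SW at lon 0°, lat 79°.
Cell spans 2° lon × 1° lat.
west 0.00, east 2.00.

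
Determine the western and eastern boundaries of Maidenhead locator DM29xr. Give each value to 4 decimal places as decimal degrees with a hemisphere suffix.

114.0833° W, 114.0000° W

Field D=3, M=12: +3·20° lon, +12·10° lat → SW at lon -120°, lat 30°.
Square 2, 9: +2·2° lon, +9·1° lat → SW at lon -116°, lat 39°.
Subsquare x=23, r=17: +23·0.0833333° lon, +17·0.0416667° lat → SW at lon -114.083°, lat 39.7083°.
Cell spans 0.0833333° lon × 0.0416667° lat.
west 114.0833° W, east 114.0000° W.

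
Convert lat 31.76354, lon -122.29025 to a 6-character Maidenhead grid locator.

CM81us

Shift to the Maidenhead origin (180°W, 90°S): lon 57.7097, lat 121.7635.
Field: 57.7097/20 → 2 → C, 121.7635/10 → 12 → M; chars CM.
Square: 17.7097/2 → 8, 1.7635/1 → 1; chars 81.
Subsquare: 1.7097/0.0833333 → 20 → u, 0.7635/0.0416667 → 18 → s; chars us.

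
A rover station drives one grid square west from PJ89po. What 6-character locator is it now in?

PJ89oo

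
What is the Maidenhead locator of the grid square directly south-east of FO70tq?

FO70up

Longitude subsquare t = 19; +1 → 20 = u.
Latitude subsquare q = 16; −1 → 15 = p.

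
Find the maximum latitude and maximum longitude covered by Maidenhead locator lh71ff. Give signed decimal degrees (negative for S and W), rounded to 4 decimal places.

Field L=11, H=7: +11·20° lon, +7·10° lat → SW at lon 40°, lat -20°.
Square 7, 1: +7·2° lon, +1·1° lat → SW at lon 54°, lat -19°.
Subsquare f=5, f=5: +5·0.0833333° lon, +5·0.0416667° lat → SW at lon 54.4167°, lat -18.7917°.
Cell spans 0.0833333° lon × 0.0416667° lat. NE corner is SW corner plus one full cell.
latitude -18.7500, longitude 54.5000.

-18.7500, 54.5000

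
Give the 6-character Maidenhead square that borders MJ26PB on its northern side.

Latitude subsquare b = 1; +1 → 2 = c.
The longitude characters are unchanged.

MJ26pc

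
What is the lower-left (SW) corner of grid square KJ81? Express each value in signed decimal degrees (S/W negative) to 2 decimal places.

Field K=10, J=9: +10·20° lon, +9·10° lat → SW at lon 20°, lat 0°.
Square 8, 1: +8·2° lon, +1·1° lat → SW at lon 36°, lat 1°.
latitude 1.00, longitude 36.00.

1.00, 36.00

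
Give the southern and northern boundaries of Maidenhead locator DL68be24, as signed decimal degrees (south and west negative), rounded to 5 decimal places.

28.18333, 28.18750

Field D=3, L=11: +3·20° lon, +11·10° lat → SW at lon -120°, lat 20°.
Square 6, 8: +6·2° lon, +8·1° lat → SW at lon -108°, lat 28°.
Subsquare b=1, e=4: +1·0.0833333° lon, +4·0.0416667° lat → SW at lon -107.917°, lat 28.1667°.
Extended square 2, 4: +2·0.00833333° lon, +4·0.00416667° lat → SW at lon -107.9°, lat 28.1833°.
Cell spans 0.00833333° lon × 0.00416667° lat.
south 28.18333, north 28.18750.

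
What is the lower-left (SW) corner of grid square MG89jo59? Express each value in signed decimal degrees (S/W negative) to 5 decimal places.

-20.37917, 76.79167

Field M=12, G=6: +12·20° lon, +6·10° lat → SW at lon 60°, lat -30°.
Square 8, 9: +8·2° lon, +9·1° lat → SW at lon 76°, lat -21°.
Subsquare j=9, o=14: +9·0.0833333° lon, +14·0.0416667° lat → SW at lon 76.75°, lat -20.4167°.
Extended square 5, 9: +5·0.00833333° lon, +9·0.00416667° lat → SW at lon 76.7917°, lat -20.3792°.
latitude -20.37917, longitude 76.79167.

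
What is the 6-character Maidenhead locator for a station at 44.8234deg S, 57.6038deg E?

Shift to the Maidenhead origin (180°W, 90°S): lon 237.6038, lat 45.1766.
Field: 237.6038/20 → 11 → L, 45.1766/10 → 4 → E; chars LE.
Square: 17.6038/2 → 8, 5.1766/1 → 5; chars 85.
Subsquare: 1.6038/0.0833333 → 19 → t, 0.1766/0.0416667 → 4 → e; chars te.

LE85te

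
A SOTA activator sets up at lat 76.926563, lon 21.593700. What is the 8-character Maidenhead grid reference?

KQ06tw12

Add 180° to longitude and 90° to latitude: 201.59370, 166.92656.
Field: 201.59370/20 → 10 → K, 166.92656/10 → 16 → Q; chars KQ.
Square: 1.59370/2 → 0, 6.92656/1 → 6; chars 06.
Subsquare: 1.59370/0.0833333 → 19 → t, 0.92656/0.0416667 → 22 → w; chars tw.
Extended square: 0.01037/0.00833333 → 1, 0.00990/0.00416667 → 2; chars 12.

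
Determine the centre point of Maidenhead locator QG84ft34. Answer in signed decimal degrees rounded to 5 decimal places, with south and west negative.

-25.18958, 156.44583

Field Q=16, G=6: +16·20° lon, +6·10° lat → SW at lon 140°, lat -30°.
Square 8, 4: +8·2° lon, +4·1° lat → SW at lon 156°, lat -26°.
Subsquare f=5, t=19: +5·0.0833333° lon, +19·0.0416667° lat → SW at lon 156.417°, lat -25.2083°.
Extended square 3, 4: +3·0.00833333° lon, +4·0.00416667° lat → SW at lon 156.442°, lat -25.1917°.
Cell spans 0.00833333° lon × 0.00416667° lat. Centre is SW corner plus half of each.
latitude -25.18958, longitude 156.44583.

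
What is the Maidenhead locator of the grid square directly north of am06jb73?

Latitude extended square 3; +1 → 4.
The longitude characters are unchanged.

AM06jb74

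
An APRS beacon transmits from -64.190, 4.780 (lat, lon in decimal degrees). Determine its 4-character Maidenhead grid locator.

Offset from 180°W / 90°S: lon 184.78°, lat 25.81°.
Field: 184.78/20 → 9 → J, 25.81/10 → 2 → C; chars JC.
Square: 4.78/2 → 2, 5.81/1 → 5; chars 25.

JC25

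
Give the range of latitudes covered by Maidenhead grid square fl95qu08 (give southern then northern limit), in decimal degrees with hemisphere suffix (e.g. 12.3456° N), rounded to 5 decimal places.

25.86667° N, 25.87083° N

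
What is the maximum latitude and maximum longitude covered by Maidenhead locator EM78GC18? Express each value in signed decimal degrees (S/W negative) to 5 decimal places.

Field E=4, M=12: +4·20° lon, +12·10° lat → SW at lon -100°, lat 30°.
Square 7, 8: +7·2° lon, +8·1° lat → SW at lon -86°, lat 38°.
Subsquare g=6, c=2: +6·0.0833333° lon, +2·0.0416667° lat → SW at lon -85.5°, lat 38.0833°.
Extended square 1, 8: +1·0.00833333° lon, +8·0.00416667° lat → SW at lon -85.4917°, lat 38.1167°.
Cell spans 0.00833333° lon × 0.00416667° lat. NE corner is SW corner plus one full cell.
latitude 38.12083, longitude -85.48333.

38.12083, -85.48333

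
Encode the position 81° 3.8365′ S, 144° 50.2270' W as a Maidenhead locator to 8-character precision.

BA78nw94

Offset from 180°W / 90°S: lon 35.16288°, lat 8.93606°.
Field: 35.16288/20 → 1 → B, 8.93606/10 → 0 → A; chars BA.
Square: 15.16288/2 → 7, 8.93606/1 → 8; chars 78.
Subsquare: 1.16288/0.0833333 → 13 → n, 0.93606/0.0416667 → 22 → w; chars nw.
Extended square: 0.07955/0.00833333 → 9, 0.01939/0.00416667 → 4; chars 94.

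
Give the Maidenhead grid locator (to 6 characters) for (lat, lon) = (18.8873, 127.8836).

Offset from 180°W / 90°S: lon 307.8836°, lat 108.8873°.
Field: 307.8836/20 → 15 → P, 108.8873/10 → 10 → K; chars PK.
Square: 7.8836/2 → 3, 8.8873/1 → 8; chars 38.
Subsquare: 1.8836/0.0833333 → 22 → w, 0.8873/0.0416667 → 21 → v; chars wv.

PK38wv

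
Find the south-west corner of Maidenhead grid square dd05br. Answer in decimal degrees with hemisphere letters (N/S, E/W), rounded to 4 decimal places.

54.2917° S, 119.9167° W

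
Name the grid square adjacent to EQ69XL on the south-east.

Longitude subsquare x = 23; +1 → 24, wraps to 0 = a, carry into square.
Longitude square 6; +1 → 7.
Latitude subsquare l = 11; −1 → 10 = k.

EQ79ak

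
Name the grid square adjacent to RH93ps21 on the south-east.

Longitude extended square 2; +1 → 3.
Latitude extended square 1; −1 → 0.

RH93ps30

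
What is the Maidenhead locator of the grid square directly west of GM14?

GM04

Longitude square 1; −1 → 0.
The latitude characters are unchanged.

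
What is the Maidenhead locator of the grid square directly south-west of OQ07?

NQ96

Longitude square 0; −1 → -1, wraps to 9, carry into field.
Longitude field O = 14; −1 → 13 = N.
Latitude square 7; −1 → 6.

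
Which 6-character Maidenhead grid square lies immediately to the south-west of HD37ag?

Longitude subsquare a = 0; −1 → -1, wraps to 23 = x, carry into square.
Longitude square 3; −1 → 2.
Latitude subsquare g = 6; −1 → 5 = f.

HD27xf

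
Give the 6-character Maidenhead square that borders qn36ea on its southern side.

QN35ex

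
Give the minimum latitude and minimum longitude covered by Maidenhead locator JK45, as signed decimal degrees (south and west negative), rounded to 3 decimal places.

Field J=9, K=10: +9·20° lon, +10·10° lat → SW at lon 0°, lat 10°.
Square 4, 5: +4·2° lon, +5·1° lat → SW at lon 8°, lat 15°.
latitude 15.000, longitude 8.000.

15.000, 8.000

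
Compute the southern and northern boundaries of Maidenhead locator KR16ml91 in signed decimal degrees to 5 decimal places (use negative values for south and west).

86.46250, 86.46667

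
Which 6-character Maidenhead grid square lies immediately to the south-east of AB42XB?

AB52aa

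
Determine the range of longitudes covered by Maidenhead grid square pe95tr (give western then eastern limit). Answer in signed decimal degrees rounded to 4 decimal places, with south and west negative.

139.5833, 139.6667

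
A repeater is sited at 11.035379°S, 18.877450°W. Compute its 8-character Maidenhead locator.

IH08nx41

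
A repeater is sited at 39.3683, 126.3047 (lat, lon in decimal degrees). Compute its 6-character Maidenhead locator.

Shift to the Maidenhead origin (180°W, 90°S): lon 306.3047, lat 129.3683.
Field (20°×10°, letters A–R): lon ⌊306.3047/20⌋ = 15 → P; lat ⌊129.3683/10⌋ = 12 → M.
Square (2°×1°, digits 0–9): lon ⌊6.3047/2⌋ = 3; lat ⌊9.3683/1⌋ = 9.
Subsquare (5′×2.5′, letters a–x): lon ⌊0.3047/0.0833333⌋ = 3 → d; lat ⌊0.3683/0.0416667⌋ = 8 → i.

PM39di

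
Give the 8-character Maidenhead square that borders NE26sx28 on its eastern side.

NE26sx38

Longitude extended square 2; +1 → 3.
The latitude characters are unchanged.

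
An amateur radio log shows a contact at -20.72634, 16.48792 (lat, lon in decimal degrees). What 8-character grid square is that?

JG89fg85

Add 180° to longitude and 90° to latitude: 196.48792, 69.27366.
Field (20°×10°, letters A–R): 196.48792/20 → 9 → J, 69.27366/10 → 6 → G; chars JG.
Square (2°×1°, digits 0–9): 16.48792/2 → 8, 9.27366/1 → 9; chars 89.
Subsquare (5′×2.5′, letters a–x): 0.48792/0.0833333 → 5 → f, 0.27366/0.0416667 → 6 → g; chars fg.
Extended square (30″×15″, digits 0–9): 0.07125/0.00833333 → 8, 0.02366/0.00416667 → 5; chars 85.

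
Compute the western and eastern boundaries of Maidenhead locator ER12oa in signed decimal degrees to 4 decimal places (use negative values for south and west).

-96.8333, -96.7500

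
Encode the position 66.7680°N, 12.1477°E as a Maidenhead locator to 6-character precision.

JP66bs

Offset from 180°W / 90°S: lon 192.1477°, lat 156.7680°.
Field (20°×10°, letters A–R): 192.1477/20 → 9 → J, 156.7680/10 → 15 → P; chars JP.
Square (2°×1°, digits 0–9): 12.1477/2 → 6, 6.7680/1 → 6; chars 66.
Subsquare (5′×2.5′, letters a–x): 0.1477/0.0833333 → 1 → b, 0.7680/0.0416667 → 18 → s; chars bs.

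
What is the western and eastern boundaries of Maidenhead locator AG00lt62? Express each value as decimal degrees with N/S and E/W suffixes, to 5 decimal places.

179.03333° W, 179.02500° W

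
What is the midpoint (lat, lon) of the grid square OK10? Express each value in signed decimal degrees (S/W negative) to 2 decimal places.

10.50, 103.00

Field O=14, K=10: +14·20° lon, +10·10° lat → SW at lon 100°, lat 10°.
Square 1, 0: +1·2° lon, +0·1° lat → SW at lon 102°, lat 10°.
Cell spans 2° lon × 1° lat. Centre is SW corner plus half of each.
latitude 10.50, longitude 103.00.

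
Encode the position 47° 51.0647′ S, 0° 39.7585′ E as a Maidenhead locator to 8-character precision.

Shift to the Maidenhead origin (180°W, 90°S): lon 180.66264, lat 42.14892.
Field (20°×10°, letters A–R): lon ⌊180.66264/20⌋ = 9 → J; lat ⌊42.14892/10⌋ = 4 → E.
Square (2°×1°, digits 0–9): lon ⌊0.66264/2⌋ = 0; lat ⌊2.14892/1⌋ = 2.
Subsquare (5′×2.5′, letters a–x): lon ⌊0.66264/0.0833333⌋ = 7 → h; lat ⌊0.14892/0.0416667⌋ = 3 → d.
Extended square (30″×15″, digits 0–9): lon ⌊0.07931/0.00833333⌋ = 9; lat ⌊0.02392/0.00416667⌋ = 5.

JE02hd95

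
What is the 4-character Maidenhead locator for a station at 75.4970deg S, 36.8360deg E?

Offset from 180°W / 90°S: lon 216.84°, lat 14.50°.
Field: lon ⌊216.84/20⌋ = 10 → K; lat ⌊14.50/10⌋ = 1 → B.
Square: lon ⌊16.84/2⌋ = 8; lat ⌊4.50/1⌋ = 4.

KB84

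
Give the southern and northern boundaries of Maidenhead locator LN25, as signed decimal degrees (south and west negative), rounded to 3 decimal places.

Field L=11, N=13: +11·20° lon, +13·10° lat → SW at lon 40°, lat 40°.
Square 2, 5: +2·2° lon, +5·1° lat → SW at lon 44°, lat 45°.
Cell spans 2° lon × 1° lat.
south 45.000, north 46.000.

45.000, 46.000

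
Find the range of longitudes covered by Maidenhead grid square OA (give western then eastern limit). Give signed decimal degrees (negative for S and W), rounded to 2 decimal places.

Field O=14, A=0: +14·20° lon, +0·10° lat → SW at lon 100°, lat -90°.
Cell spans 20° lon × 10° lat.
west 100.00, east 120.00.

100.00, 120.00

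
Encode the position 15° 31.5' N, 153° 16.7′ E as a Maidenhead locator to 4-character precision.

Shift to the Maidenhead origin (180°W, 90°S): lon 333.28, lat 105.53.
Field: lon ⌊333.28/20⌋ = 16 → Q; lat ⌊105.53/10⌋ = 10 → K.
Square: lon ⌊13.28/2⌋ = 6; lat ⌊5.53/1⌋ = 5.

QK65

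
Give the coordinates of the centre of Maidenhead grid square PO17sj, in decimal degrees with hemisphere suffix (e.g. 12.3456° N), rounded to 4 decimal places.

57.3958° N, 123.5417° E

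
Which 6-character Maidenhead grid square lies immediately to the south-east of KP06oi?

Longitude subsquare o = 14; +1 → 15 = p.
Latitude subsquare i = 8; −1 → 7 = h.

KP06ph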